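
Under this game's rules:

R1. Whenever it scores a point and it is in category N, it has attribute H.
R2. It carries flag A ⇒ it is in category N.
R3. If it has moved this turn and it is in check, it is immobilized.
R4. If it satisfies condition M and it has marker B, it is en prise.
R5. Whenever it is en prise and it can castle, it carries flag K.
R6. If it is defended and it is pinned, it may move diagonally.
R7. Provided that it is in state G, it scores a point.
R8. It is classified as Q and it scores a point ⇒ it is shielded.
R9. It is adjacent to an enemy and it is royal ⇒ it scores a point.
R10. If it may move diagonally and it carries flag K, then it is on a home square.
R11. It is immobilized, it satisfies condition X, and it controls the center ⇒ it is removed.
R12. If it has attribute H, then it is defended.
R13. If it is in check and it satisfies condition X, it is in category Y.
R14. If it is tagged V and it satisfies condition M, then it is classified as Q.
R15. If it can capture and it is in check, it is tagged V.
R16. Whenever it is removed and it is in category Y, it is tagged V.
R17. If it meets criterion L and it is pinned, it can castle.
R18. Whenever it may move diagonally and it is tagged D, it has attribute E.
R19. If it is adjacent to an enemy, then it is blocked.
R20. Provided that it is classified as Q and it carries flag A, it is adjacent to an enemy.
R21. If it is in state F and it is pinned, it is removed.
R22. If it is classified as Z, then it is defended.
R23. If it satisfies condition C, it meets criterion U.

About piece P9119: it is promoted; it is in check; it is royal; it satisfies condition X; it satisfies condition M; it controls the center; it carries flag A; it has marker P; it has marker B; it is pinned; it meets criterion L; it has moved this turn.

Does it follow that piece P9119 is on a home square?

Yes

By R2 (it carries flag A): it is in category N.
By R3 (it has moved this turn, it is in check): it is immobilized.
By R4 (it satisfies condition M, it has marker B): it is en prise.
By R11 (it is immobilized, it satisfies condition X, it controls the center): it is removed.
By R13 (it is in check, it satisfies condition X): it is in category Y.
By R16 (it is removed, it is in category Y): it is tagged V.
By R17 (it meets criterion L, it is pinned): it can castle.
By R5 (it is en prise, it can castle): it carries flag K.
By R14 (it is tagged V, it satisfies condition M): it is classified as Q.
By R20 (it is classified as Q, it carries flag A): it is adjacent to an enemy.
By R9 (it is adjacent to an enemy, it is royal): it scores a point.
By R1 (it scores a point, it is in category N): it has attribute H.
By R12 (it has attribute H): it is defended.
By R6 (it is defended, it is pinned): it may move diagonally.
By R10 (it may move diagonally, it carries flag K): it is on a home square.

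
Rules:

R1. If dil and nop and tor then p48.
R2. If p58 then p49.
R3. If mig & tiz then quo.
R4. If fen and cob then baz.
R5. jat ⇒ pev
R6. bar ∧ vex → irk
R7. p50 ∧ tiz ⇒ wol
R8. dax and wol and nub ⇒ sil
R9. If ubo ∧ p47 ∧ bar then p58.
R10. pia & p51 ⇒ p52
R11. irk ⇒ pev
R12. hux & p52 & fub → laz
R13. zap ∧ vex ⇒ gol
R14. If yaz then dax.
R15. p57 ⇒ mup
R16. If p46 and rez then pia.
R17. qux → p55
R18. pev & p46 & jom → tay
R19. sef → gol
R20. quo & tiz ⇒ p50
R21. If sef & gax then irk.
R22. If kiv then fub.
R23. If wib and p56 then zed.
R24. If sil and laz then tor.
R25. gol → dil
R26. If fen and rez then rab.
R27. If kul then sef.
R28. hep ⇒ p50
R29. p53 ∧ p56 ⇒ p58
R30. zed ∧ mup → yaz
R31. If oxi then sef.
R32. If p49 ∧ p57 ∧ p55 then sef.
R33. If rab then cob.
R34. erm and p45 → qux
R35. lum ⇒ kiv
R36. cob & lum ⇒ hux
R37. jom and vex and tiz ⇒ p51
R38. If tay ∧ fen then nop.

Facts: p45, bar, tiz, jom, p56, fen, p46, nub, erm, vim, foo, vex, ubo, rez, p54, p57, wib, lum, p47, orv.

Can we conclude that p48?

No

Forward chaining from the given facts derives: irk, p58, pev, mup, pia, tay, zed, rab, yaz, cob, qux, kiv, hux, p51, nop, p49, baz, p52, dax, p55, fub, sef, laz, gol, dil.
The only rule concluding p48 is R1, which needs tor; that is never established.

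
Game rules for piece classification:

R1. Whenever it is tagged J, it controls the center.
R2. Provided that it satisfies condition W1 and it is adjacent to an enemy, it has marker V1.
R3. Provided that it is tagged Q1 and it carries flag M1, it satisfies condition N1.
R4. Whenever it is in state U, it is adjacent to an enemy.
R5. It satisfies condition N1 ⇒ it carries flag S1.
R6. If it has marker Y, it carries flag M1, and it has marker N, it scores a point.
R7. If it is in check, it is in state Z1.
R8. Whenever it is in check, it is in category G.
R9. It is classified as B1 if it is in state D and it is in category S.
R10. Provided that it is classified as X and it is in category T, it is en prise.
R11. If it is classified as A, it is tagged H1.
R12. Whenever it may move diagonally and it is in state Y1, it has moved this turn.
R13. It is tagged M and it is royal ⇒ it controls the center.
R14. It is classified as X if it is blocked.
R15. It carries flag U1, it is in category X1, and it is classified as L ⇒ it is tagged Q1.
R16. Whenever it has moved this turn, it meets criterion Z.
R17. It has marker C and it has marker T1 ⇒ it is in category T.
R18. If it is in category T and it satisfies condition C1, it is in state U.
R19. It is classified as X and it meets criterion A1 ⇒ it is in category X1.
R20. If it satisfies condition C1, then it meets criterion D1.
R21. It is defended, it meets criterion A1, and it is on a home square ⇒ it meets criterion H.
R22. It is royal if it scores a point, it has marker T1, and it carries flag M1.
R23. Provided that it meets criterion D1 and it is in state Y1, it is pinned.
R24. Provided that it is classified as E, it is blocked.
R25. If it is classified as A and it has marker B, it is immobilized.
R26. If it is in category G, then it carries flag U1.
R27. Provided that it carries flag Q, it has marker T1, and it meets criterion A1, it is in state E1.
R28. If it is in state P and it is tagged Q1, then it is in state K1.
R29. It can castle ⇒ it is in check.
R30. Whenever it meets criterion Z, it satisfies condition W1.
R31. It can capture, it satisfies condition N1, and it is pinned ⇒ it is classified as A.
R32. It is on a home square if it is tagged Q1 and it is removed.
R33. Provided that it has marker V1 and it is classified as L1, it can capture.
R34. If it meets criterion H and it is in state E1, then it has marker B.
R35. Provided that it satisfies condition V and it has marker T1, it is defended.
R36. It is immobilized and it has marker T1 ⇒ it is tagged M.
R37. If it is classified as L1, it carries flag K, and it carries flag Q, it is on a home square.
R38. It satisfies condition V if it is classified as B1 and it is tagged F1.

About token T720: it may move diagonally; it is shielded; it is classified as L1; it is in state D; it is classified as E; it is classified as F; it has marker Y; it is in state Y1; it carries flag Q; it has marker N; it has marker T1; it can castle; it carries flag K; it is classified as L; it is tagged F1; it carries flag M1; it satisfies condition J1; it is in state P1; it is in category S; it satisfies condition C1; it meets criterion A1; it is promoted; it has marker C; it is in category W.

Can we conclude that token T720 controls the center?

Yes

By R6 (it has marker Y, it carries flag M1, it has marker N): it scores a point.
By R9 (it is in state D, it is in category S): it is classified as B1.
By R12 (it may move diagonally, it is in state Y1): it has moved this turn.
By R16 (it has moved this turn): it meets criterion Z.
By R17 (it has marker C, it has marker T1): it is in category T.
By R18 (it is in category T, it satisfies condition C1): it is in state U.
By R20 (it satisfies condition C1): it meets criterion D1.
By R22 (it scores a point, it has marker T1, it carries flag M1): it is royal.
By R23 (it meets criterion D1, it is in state Y1): it is pinned.
By R24 (it is classified as E): it is blocked.
By R27 (it carries flag Q, it has marker T1, it meets criterion A1): it is in state E1.
By R29 (it can castle): it is in check.
By R30 (it meets criterion Z): it satisfies condition W1.
By R37 (it is classified as L1, it carries flag K, it carries flag Q): it is on a home square.
By R38 (it is classified as B1, it is tagged F1): it satisfies condition V.
By R4 (it is in state U): it is adjacent to an enemy.
By R8 (it is in check): it is in category G.
By R14 (it is blocked): it is classified as X.
By R19 (it is classified as X, it meets criterion A1): it is in category X1.
By R26 (it is in category G): it carries flag U1.
By R35 (it satisfies condition V, it has marker T1): it is defended.
By R2 (it satisfies condition W1, it is adjacent to an enemy): it has marker V1.
By R15 (it carries flag U1, it is in category X1, it is classified as L): it is tagged Q1.
By R21 (it is defended, it meets criterion A1, it is on a home square): it meets criterion H.
By R33 (it has marker V1, it is classified as L1): it can capture.
By R34 (it meets criterion H, it is in state E1): it has marker B.
By R3 (it is tagged Q1, it carries flag M1): it satisfies condition N1.
By R31 (it can capture, it satisfies condition N1, it is pinned): it is classified as A.
By R25 (it is classified as A, it has marker B): it is immobilized.
By R36 (it is immobilized, it has marker T1): it is tagged M.
By R13 (it is tagged M, it is royal): it controls the center.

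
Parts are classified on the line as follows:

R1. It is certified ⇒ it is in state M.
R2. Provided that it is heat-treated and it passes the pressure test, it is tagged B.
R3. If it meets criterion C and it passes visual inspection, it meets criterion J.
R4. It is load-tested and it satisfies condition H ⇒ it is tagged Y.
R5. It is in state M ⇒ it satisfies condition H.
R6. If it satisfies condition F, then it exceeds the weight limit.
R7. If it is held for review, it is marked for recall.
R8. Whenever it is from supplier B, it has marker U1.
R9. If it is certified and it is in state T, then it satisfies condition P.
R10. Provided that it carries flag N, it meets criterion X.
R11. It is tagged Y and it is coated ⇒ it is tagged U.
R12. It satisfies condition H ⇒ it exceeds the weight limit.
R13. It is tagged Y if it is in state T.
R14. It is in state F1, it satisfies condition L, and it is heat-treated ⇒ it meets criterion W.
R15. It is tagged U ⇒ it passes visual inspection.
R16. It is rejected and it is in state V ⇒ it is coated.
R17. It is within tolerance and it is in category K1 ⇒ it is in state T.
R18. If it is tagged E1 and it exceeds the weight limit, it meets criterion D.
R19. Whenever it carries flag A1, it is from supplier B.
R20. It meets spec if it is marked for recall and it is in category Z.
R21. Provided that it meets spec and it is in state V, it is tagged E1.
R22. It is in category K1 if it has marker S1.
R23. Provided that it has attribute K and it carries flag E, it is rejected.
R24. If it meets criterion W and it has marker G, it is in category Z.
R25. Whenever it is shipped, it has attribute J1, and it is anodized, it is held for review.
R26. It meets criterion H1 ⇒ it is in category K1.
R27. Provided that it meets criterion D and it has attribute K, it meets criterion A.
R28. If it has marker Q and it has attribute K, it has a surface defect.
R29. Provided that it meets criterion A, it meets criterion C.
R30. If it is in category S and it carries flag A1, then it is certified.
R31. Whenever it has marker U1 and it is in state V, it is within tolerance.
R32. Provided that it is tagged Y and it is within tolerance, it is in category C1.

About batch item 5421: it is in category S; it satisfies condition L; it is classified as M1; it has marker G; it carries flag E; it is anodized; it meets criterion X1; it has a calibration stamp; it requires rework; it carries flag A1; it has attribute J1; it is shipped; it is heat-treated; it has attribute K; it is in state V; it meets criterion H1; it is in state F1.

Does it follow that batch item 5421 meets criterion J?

Yes

By R14 (it is in state F1, it satisfies condition L, it is heat-treated): it meets criterion W.
By R19 (it carries flag A1): it is from supplier B.
By R23 (it has attribute K, it carries flag E): it is rejected.
By R24 (it meets criterion W, it has marker G): it is in category Z.
By R25 (it is shipped, it has attribute J1, it is anodized): it is held for review.
By R26 (it meets criterion H1): it is in category K1.
By R30 (it is in category S, it carries flag A1): it is certified.
By R1 (it is certified): it is in state M.
By R5 (it is in state M): it satisfies condition H.
By R7 (it is held for review): it is marked for recall.
By R8 (it is from supplier B): it has marker U1.
By R12 (it satisfies condition H): it exceeds the weight limit.
By R16 (it is rejected, it is in state V): it is coated.
By R20 (it is marked for recall, it is in category Z): it meets spec.
By R21 (it meets spec, it is in state V): it is tagged E1.
By R31 (it has marker U1, it is in state V): it is within tolerance.
By R17 (it is within tolerance, it is in category K1): it is in state T.
By R18 (it is tagged E1, it exceeds the weight limit): it meets criterion D.
By R27 (it meets criterion D, it has attribute K): it meets criterion A.
By R29 (it meets criterion A): it meets criterion C.
By R13 (it is in state T): it is tagged Y.
By R11 (it is tagged Y, it is coated): it is tagged U.
By R15 (it is tagged U): it passes visual inspection.
By R3 (it meets criterion C, it passes visual inspection): it meets criterion J.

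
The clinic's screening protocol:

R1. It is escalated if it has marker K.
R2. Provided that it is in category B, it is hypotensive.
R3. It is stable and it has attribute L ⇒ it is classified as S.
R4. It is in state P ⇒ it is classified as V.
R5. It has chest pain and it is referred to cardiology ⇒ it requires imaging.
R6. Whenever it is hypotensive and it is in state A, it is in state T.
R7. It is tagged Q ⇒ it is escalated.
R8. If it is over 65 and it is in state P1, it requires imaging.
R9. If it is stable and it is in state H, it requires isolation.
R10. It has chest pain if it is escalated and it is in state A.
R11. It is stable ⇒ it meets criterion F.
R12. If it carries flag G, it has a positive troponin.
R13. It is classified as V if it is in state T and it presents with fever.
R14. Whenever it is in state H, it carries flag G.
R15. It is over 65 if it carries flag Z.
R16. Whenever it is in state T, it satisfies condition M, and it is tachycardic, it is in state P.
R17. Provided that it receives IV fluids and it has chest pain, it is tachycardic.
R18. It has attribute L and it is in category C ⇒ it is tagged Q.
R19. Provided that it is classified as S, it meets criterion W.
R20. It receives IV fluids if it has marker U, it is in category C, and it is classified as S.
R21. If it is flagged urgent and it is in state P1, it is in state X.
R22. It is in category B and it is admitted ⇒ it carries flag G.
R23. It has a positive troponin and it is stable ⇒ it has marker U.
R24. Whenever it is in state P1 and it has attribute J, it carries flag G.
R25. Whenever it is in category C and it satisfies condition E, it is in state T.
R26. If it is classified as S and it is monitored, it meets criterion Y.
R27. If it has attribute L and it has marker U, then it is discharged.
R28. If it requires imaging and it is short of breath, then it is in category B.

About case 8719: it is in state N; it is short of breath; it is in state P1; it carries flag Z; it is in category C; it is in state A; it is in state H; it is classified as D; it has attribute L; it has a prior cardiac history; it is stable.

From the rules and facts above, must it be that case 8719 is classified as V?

Forward chaining from the given facts derives: is classified as S, requires isolation, meets criterion F, carries flag G, is over 65, is tagged Q, meets criterion W, is escalated, requires imaging, has chest pain, has a positive troponin, has marker U, is discharged, is in category B, is hypotensive, is in state T, receives IV fluids, is tachycardic.
Rules concluding "it is classified as V": R4 needs "it is in state P"; R13 needs "it presents with fever" — none of these are established.

No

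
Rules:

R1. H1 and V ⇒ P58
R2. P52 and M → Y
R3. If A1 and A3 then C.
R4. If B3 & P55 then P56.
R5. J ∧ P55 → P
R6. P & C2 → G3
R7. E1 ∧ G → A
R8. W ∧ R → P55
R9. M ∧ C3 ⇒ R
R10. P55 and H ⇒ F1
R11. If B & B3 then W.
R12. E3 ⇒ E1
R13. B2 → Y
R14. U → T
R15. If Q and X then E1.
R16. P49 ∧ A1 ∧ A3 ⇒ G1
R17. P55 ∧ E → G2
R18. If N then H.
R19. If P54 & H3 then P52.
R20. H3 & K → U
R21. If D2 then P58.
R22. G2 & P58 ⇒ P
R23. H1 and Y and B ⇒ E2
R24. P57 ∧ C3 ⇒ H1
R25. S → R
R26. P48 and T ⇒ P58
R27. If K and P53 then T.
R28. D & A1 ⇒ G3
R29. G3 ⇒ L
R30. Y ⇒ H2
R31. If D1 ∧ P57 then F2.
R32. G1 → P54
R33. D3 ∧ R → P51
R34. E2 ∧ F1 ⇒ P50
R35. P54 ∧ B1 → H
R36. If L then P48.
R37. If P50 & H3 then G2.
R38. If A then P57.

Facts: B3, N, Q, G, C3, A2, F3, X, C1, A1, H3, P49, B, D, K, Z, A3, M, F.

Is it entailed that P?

R  (by R9: M, C3)
W  (by R11: B, B3)
E1  (by R15: Q, X)
G1  (by R16: P49, A1, A3)
H  (by R18: N)
U  (by R20: H3, K)
G3  (by R28: D, A1)
L  (by R29: G3)
P54  (by R32: G1)
P48  (by R36: L)
A  (by R7: E1, G)
P55  (by R8: W, R)
F1  (by R10: P55, H)
T  (by R14: U)
P52  (by R19: P54, H3)
P58  (by R26: P48, T)
P57  (by R38: A)
Y  (by R2: P52, M)
H1  (by R24: P57, C3)
E2  (by R23: H1, Y, B)
P50  (by R34: E2, F1)
G2  (by R37: P50, H3)
P  (by R22: G2, P58)

Yes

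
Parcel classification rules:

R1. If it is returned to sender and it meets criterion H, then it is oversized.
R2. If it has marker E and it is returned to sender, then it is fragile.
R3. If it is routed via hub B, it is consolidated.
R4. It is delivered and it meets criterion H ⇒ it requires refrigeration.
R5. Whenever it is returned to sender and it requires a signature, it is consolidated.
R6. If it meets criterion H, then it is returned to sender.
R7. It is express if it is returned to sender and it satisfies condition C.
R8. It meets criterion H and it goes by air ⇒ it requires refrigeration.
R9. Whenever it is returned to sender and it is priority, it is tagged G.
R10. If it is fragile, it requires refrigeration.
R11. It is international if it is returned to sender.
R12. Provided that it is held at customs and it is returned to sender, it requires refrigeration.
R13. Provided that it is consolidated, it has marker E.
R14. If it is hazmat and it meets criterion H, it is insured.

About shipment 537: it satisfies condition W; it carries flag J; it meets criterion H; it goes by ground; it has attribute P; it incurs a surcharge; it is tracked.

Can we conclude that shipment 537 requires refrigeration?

Forward chaining from the given facts derives: is returned to sender, is international, is oversized.
Rules concluding "it requires refrigeration": R4 needs "it is delivered"; R8 needs "it goes by air"; R10 needs "it is fragile"; R12 needs "it is held at customs" — none of these are established.

No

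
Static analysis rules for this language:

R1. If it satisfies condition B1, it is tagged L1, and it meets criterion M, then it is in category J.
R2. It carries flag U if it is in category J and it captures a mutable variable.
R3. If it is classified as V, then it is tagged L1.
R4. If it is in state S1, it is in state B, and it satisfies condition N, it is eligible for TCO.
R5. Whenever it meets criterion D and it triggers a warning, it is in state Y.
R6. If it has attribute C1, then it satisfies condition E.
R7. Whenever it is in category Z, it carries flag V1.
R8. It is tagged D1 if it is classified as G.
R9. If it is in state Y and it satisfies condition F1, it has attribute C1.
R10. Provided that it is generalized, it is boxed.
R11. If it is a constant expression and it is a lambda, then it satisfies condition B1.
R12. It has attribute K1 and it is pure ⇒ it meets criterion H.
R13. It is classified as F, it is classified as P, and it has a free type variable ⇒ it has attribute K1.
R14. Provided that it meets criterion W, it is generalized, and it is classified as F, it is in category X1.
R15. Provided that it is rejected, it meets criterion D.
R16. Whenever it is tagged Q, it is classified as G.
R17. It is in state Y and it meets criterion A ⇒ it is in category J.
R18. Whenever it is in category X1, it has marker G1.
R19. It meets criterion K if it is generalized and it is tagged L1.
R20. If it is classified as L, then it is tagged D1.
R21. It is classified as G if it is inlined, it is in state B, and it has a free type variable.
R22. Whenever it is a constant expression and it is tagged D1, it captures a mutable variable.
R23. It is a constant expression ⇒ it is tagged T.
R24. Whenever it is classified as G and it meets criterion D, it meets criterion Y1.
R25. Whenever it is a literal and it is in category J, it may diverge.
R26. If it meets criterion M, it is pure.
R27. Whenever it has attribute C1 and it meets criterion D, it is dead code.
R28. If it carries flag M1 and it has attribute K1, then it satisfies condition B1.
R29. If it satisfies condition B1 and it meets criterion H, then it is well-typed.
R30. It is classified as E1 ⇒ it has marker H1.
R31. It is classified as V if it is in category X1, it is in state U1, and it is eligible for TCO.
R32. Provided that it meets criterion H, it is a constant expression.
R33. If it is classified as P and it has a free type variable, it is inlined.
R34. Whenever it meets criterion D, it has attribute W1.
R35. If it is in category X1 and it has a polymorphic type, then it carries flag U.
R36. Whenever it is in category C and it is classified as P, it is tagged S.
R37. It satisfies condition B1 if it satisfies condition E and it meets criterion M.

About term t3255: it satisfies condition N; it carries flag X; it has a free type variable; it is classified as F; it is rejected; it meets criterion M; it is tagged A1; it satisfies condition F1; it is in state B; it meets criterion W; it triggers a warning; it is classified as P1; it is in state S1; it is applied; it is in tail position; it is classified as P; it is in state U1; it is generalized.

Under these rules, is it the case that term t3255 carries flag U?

By R4 (it is in state S1, it is in state B, it satisfies condition N): it is eligible for TCO.
By R13 (it is classified as F, it is classified as P, it has a free type variable): it has attribute K1.
By R14 (it meets criterion W, it is generalized, it is classified as F): it is in category X1.
By R15 (it is rejected): it meets criterion D.
By R26 (it meets criterion M): it is pure.
By R31 (it is in category X1, it is in state U1, it is eligible for TCO): it is classified as V.
By R33 (it is classified as P, it has a free type variable): it is inlined.
By R3 (it is classified as V): it is tagged L1.
By R5 (it meets criterion D, it triggers a warning): it is in state Y.
By R9 (it is in state Y, it satisfies condition F1): it has attribute C1.
By R12 (it has attribute K1, it is pure): it meets criterion H.
By R21 (it is inlined, it is in state B, it has a free type variable): it is classified as G.
By R32 (it meets criterion H): it is a constant expression.
By R6 (it has attribute C1): it satisfies condition E.
By R8 (it is classified as G): it is tagged D1.
By R22 (it is a constant expression, it is tagged D1): it captures a mutable variable.
By R37 (it satisfies condition E, it meets criterion M): it satisfies condition B1.
By R1 (it satisfies condition B1, it is tagged L1, it meets criterion M): it is in category J.
By R2 (it is in category J, it captures a mutable variable): it carries flag U.

Yes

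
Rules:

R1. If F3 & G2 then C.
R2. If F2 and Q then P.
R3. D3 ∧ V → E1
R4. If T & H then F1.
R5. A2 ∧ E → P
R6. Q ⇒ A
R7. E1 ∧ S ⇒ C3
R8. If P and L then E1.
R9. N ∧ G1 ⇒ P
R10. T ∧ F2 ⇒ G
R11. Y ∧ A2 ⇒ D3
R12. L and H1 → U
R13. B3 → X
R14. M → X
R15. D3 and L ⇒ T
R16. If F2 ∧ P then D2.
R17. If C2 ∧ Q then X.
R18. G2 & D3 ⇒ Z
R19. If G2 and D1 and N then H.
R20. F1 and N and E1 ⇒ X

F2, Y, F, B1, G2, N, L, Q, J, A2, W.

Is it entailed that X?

Forward chaining from the given facts derives: P, A, E1, D3, T, D2, Z, G.
Rules concluding X: R13 needs B3; R14 needs M; R17 needs C2; R20 needs F1 — none of these are established.

No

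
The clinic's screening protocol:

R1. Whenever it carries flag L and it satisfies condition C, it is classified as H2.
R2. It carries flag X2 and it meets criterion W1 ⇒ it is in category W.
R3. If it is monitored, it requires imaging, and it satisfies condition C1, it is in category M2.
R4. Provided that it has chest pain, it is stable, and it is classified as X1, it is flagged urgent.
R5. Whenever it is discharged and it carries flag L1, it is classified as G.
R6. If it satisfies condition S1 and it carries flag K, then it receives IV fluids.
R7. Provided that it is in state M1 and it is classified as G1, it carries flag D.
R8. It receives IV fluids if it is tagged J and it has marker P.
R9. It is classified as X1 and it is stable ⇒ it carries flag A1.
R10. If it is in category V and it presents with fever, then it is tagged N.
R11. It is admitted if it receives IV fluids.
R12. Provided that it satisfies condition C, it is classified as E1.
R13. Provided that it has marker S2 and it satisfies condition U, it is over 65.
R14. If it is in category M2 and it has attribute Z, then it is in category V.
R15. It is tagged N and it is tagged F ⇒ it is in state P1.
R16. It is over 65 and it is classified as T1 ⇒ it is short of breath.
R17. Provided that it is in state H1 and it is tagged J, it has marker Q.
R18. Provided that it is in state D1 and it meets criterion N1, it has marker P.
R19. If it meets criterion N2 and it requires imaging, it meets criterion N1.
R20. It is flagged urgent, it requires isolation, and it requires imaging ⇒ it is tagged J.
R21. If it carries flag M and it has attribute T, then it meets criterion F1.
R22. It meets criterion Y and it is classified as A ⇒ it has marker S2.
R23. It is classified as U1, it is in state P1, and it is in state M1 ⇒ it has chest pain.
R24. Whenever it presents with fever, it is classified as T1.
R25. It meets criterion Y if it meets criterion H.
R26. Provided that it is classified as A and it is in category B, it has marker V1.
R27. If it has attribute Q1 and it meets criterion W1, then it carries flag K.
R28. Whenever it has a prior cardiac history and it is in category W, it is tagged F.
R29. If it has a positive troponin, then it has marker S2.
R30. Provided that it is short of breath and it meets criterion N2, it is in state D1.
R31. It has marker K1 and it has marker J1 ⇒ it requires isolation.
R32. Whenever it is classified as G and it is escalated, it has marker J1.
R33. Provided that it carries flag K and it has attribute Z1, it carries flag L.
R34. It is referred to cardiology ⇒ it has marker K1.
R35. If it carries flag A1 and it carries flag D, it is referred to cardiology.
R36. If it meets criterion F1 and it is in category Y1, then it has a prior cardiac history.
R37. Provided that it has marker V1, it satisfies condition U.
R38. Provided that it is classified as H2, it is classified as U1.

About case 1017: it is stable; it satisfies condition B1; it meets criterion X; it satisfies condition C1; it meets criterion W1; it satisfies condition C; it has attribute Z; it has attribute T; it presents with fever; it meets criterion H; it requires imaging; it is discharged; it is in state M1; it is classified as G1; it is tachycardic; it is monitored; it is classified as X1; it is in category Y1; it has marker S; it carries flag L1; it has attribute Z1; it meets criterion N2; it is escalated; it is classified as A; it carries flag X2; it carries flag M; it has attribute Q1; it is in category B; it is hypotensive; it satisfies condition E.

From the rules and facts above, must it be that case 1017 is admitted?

Yes

By R2 (it carries flag X2, it meets criterion W1): it is in category W.
By R3 (it is monitored, it requires imaging, it satisfies condition C1): it is in category M2.
By R5 (it is discharged, it carries flag L1): it is classified as G.
By R7 (it is in state M1, it is classified as G1): it carries flag D.
By R9 (it is classified as X1, it is stable): it carries flag A1.
By R14 (it is in category M2, it has attribute Z): it is in category V.
By R19 (it meets criterion N2, it requires imaging): it meets criterion N1.
By R21 (it carries flag M, it has attribute T): it meets criterion F1.
By R24 (it presents with fever): it is classified as T1.
By R25 (it meets criterion H): it meets criterion Y.
By R26 (it is classified as A, it is in category B): it has marker V1.
By R27 (it has attribute Q1, it meets criterion W1): it carries flag K.
By R32 (it is classified as G, it is escalated): it has marker J1.
By R33 (it carries flag K, it has attribute Z1): it carries flag L.
By R35 (it carries flag A1, it carries flag D): it is referred to cardiology.
By R36 (it meets criterion F1, it is in category Y1): it has a prior cardiac history.
By R37 (it has marker V1): it satisfies condition U.
By R1 (it carries flag L, it satisfies condition C): it is classified as H2.
By R10 (it is in category V, it presents with fever): it is tagged N.
By R22 (it meets criterion Y, it is classified as A): it has marker S2.
By R28 (it has a prior cardiac history, it is in category W): it is tagged F.
By R34 (it is referred to cardiology): it has marker K1.
By R38 (it is classified as H2): it is classified as U1.
By R13 (it has marker S2, it satisfies condition U): it is over 65.
By R15 (it is tagged N, it is tagged F): it is in state P1.
By R16 (it is over 65, it is classified as T1): it is short of breath.
By R23 (it is classified as U1, it is in state P1, it is in state M1): it has chest pain.
By R30 (it is short of breath, it meets criterion N2): it is in state D1.
By R31 (it has marker K1, it has marker J1): it requires isolation.
By R4 (it has chest pain, it is stable, it is classified as X1): it is flagged urgent.
By R18 (it is in state D1, it meets criterion N1): it has marker P.
By R20 (it is flagged urgent, it requires isolation, it requires imaging): it is tagged J.
By R8 (it is tagged J, it has marker P): it receives IV fluids.
By R11 (it receives IV fluids): it is admitted.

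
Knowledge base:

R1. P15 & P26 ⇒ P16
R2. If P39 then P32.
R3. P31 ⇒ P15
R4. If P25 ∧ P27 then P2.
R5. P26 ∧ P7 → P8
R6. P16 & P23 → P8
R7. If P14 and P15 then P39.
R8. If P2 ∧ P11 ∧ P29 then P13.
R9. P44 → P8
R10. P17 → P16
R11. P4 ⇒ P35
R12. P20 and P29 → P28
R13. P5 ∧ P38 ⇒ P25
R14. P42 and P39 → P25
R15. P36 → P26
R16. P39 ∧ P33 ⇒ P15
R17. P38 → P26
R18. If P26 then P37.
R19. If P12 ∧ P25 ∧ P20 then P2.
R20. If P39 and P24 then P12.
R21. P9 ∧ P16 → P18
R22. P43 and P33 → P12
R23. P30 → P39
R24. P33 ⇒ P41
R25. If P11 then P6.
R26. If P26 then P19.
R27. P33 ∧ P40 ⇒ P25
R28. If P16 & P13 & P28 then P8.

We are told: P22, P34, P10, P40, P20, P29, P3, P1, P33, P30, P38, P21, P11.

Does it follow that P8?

No

Forward chaining from the given facts derives: P28, P26, P37, P39, P41, P6, P19, P25, P32, P15, P16.
Rules concluding P8: R5 needs P7; R6 needs P23; R9 needs P44; R28 needs P13 — none of these are established.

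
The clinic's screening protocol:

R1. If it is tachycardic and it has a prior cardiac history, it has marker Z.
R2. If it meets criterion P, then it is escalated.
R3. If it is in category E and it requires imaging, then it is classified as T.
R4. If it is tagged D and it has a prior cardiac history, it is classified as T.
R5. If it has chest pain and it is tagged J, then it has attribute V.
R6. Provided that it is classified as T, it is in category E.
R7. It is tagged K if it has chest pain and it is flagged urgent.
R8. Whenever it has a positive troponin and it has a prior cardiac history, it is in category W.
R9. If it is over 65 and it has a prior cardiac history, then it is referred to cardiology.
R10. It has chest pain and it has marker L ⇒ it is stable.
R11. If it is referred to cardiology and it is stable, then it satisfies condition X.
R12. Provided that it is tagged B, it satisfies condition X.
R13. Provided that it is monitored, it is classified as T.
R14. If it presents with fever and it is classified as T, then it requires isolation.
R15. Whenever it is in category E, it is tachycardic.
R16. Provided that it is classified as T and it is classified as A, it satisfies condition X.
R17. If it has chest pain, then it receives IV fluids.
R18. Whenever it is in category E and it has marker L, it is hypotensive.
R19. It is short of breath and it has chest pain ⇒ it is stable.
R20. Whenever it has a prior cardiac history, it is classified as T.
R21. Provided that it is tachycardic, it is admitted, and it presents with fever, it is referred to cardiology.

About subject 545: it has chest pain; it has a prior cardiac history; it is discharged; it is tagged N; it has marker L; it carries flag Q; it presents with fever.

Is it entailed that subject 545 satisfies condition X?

No

Forward chaining from the given facts derives: is stable, receives IV fluids, is classified as T, is in category E, requires isolation, is tachycardic, is hypotensive, has marker Z.
Rules concluding "it satisfies condition X": R11 needs "it is referred to cardiology"; R12 needs "it is tagged B"; R16 needs "it is classified as A" — none of these are established.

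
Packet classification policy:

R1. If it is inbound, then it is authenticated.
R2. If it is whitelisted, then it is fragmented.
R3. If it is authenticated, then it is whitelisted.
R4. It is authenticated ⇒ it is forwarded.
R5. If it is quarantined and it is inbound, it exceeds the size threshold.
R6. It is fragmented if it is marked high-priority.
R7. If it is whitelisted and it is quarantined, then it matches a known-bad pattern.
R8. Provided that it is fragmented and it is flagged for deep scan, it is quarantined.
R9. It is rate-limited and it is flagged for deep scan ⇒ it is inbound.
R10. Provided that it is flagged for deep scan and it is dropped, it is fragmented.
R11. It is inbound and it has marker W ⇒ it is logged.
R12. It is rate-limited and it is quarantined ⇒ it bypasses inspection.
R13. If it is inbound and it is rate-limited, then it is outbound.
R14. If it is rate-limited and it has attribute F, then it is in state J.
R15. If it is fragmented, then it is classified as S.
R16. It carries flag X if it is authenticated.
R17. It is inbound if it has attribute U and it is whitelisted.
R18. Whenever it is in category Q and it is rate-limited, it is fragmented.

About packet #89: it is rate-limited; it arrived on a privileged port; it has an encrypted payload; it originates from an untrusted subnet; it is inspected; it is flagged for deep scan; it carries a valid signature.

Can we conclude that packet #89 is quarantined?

By R9 (it is rate-limited, it is flagged for deep scan): it is inbound.
By R1 (it is inbound): it is authenticated.
By R3 (it is authenticated): it is whitelisted.
By R2 (it is whitelisted): it is fragmented.
By R8 (it is fragmented, it is flagged for deep scan): it is quarantined.

Yes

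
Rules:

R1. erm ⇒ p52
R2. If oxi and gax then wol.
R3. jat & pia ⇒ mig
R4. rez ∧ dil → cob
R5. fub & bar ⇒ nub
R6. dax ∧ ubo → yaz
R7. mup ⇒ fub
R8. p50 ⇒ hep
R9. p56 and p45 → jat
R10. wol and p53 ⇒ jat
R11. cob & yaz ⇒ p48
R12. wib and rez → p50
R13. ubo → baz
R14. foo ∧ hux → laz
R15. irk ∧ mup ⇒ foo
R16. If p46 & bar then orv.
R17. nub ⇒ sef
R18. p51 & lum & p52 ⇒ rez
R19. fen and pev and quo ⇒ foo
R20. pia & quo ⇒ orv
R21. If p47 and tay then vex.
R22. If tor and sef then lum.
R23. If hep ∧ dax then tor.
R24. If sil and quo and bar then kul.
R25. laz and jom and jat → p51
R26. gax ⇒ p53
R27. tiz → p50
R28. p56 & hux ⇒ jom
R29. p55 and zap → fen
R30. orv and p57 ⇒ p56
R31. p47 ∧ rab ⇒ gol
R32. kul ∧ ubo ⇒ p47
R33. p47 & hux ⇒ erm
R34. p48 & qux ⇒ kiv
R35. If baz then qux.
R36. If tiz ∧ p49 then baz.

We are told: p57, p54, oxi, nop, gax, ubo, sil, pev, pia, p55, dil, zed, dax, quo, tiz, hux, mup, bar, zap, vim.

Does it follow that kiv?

wol  (by R2: oxi, gax)
yaz  (by R6: dax, ubo)
fub  (by R7: mup)
baz  (by R13: ubo)
orv  (by R20: pia, quo)
kul  (by R24: sil, quo, bar)
p53  (by R26: gax)
p50  (by R27: tiz)
fen  (by R29: p55, zap)
p56  (by R30: orv, p57)
p47  (by R32: kul, ubo)
erm  (by R33: p47, hux)
qux  (by R35: baz)
p52  (by R1: erm)
nub  (by R5: fub, bar)
hep  (by R8: p50)
jat  (by R10: wol, p53)
sef  (by R17: nub)
foo  (by R19: fen, pev, quo)
tor  (by R23: hep, dax)
jom  (by R28: p56, hux)
laz  (by R14: foo, hux)
lum  (by R22: tor, sef)
p51  (by R25: laz, jom, jat)
rez  (by R18: p51, lum, p52)
cob  (by R4: rez, dil)
p48  (by R11: cob, yaz)
kiv  (by R34: p48, qux)

Yes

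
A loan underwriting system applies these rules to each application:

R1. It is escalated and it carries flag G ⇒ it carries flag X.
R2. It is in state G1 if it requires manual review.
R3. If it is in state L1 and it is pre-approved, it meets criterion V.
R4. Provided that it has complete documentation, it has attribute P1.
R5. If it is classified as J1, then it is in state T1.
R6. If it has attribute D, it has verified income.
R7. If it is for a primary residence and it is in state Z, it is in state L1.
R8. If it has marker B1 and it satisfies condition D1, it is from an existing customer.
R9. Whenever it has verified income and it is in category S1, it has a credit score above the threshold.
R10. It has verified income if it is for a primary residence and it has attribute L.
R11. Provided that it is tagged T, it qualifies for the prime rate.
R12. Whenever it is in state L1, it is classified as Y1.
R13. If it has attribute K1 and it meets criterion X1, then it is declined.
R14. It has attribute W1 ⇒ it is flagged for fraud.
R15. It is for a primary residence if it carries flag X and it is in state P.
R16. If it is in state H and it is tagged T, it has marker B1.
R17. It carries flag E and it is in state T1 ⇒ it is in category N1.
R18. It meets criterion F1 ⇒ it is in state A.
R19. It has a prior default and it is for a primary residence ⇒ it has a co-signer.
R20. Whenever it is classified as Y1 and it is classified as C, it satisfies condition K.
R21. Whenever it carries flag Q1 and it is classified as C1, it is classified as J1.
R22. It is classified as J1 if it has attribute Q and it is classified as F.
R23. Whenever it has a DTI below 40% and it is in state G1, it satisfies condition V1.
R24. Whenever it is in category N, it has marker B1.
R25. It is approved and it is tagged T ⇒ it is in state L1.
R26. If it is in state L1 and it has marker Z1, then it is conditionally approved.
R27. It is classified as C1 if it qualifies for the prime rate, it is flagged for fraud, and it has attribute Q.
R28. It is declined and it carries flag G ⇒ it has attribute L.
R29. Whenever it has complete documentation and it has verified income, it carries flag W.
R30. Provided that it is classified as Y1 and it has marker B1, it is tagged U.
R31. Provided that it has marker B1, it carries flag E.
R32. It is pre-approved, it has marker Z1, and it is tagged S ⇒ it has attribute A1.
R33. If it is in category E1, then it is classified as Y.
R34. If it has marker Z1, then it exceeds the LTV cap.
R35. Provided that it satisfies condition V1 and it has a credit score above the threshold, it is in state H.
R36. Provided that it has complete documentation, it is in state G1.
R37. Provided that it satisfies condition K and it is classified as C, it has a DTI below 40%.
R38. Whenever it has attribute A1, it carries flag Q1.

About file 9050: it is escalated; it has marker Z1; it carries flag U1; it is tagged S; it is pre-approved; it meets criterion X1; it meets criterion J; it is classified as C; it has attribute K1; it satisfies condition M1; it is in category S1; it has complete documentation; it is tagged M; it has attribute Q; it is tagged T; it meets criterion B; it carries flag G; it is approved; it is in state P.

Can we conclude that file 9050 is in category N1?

No

Forward chaining from the given facts derives: carries flag X, has attribute P1, qualifies for the prime rate, is declined, is for a primary residence, is in state L1, is conditionally approved, has attribute L, has attribute A1, exceeds the LTV cap, is in state G1, carries flag Q1, meets criterion V, has verified income, is classified as Y1, satisfies condition K, carries flag W, has a DTI below 40%, has a credit score above the threshold, satisfies condition V1, is in state H, has marker B1, is tagged U, carries flag E.
The only rule concluding "it is in category N1" is R17, which needs "it is in state T1"; that is never established.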